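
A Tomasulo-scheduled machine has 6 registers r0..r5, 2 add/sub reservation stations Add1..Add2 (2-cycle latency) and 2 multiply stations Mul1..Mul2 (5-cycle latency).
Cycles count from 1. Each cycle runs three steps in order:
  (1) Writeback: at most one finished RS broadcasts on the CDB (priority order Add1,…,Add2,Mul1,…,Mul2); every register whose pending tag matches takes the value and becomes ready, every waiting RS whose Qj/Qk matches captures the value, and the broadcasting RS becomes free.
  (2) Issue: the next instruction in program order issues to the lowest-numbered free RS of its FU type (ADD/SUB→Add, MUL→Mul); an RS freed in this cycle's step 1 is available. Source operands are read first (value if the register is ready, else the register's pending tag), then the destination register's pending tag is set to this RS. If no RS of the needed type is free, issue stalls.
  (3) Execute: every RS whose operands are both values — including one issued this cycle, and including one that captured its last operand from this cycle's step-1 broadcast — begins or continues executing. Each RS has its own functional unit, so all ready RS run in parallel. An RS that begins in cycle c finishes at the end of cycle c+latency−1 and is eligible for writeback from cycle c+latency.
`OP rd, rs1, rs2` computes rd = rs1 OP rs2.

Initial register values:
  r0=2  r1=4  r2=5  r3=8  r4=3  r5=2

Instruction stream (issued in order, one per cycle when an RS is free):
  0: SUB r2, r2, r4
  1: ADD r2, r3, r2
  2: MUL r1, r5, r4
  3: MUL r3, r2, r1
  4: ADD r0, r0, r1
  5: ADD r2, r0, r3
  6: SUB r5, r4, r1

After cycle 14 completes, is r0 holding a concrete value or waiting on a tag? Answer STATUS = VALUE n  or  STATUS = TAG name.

STATUS = VALUE 8

  c1: issue SUB r2<-Add1  regs: r0:2,r1:4,r2:Add1,r3:8,r4:3,r5:2
  c2: issue ADD r2<-Add2  regs: r0:2,r1:4,r2:Add2,r3:8,r4:3,r5:2
  c3: CDB Add1=2; issue MUL r1<-Mul1  regs: r0:2,r1:Mul1,r2:Add2,r3:8,r4:3,r5:2
  c4: issue MUL r3<-Mul2  regs: r0:2,r1:Mul1,r2:Add2,r3:Mul2,r4:3,r5:2
  c5: CDB Add2=10; issue ADD r0<-Add1  regs: r0:Add1,r1:Mul1,r2:10,r3:Mul2,r4:3,r5:2
  c6: issue ADD r2<-Add2  regs: r0:Add1,r1:Mul1,r2:Add2,r3:Mul2,r4:3,r5:2
  c7: stall  regs: r0:Add1,r1:Mul1,r2:Add2,r3:Mul2,r4:3,r5:2
  c8: CDB Mul1=6; stall  regs: r0:Add1,r1:6,r2:Add2,r3:Mul2,r4:3,r5:2
  c9: stall  regs: r0:Add1,r1:6,r2:Add2,r3:Mul2,r4:3,r5:2
  c10: CDB Add1=8; issue SUB r5<-Add1  regs: r0:8,r1:6,r2:Add2,r3:Mul2,r4:3,r5:Add1
  c11: -  regs: r0:8,r1:6,r2:Add2,r3:Mul2,r4:3,r5:Add1
  c12: CDB Add1=-3  regs: r0:8,r1:6,r2:Add2,r3:Mul2,r4:3,r5:-3
  c13: CDB Mul2=60  regs: r0:8,r1:6,r2:Add2,r3:60,r4:3,r5:-3
  c14: -  regs: r0:8,r1:6,r2:Add2,r3:60,r4:3,r5:-3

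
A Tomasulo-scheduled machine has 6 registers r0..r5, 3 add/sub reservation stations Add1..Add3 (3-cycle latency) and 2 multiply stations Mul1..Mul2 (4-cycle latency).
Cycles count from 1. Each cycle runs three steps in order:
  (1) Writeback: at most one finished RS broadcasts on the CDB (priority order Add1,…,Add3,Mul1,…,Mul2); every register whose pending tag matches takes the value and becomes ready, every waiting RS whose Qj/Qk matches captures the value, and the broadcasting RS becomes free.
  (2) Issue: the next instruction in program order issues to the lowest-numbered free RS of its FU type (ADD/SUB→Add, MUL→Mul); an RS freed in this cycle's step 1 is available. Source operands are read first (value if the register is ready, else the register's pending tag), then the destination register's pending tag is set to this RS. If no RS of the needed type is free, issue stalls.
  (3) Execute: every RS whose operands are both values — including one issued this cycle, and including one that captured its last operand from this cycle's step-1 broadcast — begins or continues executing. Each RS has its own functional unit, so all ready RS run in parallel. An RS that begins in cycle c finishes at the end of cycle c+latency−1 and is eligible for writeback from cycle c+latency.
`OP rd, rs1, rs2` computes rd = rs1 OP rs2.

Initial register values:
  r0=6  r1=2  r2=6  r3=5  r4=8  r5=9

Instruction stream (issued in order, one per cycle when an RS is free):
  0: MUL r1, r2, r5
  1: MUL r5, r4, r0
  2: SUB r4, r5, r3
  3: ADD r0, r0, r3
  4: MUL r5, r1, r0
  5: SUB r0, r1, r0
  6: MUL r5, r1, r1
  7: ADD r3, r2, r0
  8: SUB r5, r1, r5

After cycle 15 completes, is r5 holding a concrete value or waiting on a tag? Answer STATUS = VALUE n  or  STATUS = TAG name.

c1: issue MUL r1<-Mul1 | r0:6,r1:Mul1,r2:6,r3:5,r4:8,r5:9
c2: issue MUL r5<-Mul2 | r0:6,r1:Mul1,r2:6,r3:5,r4:8,r5:Mul2
c3: issue SUB r4<-Add1 | r0:6,r1:Mul1,r2:6,r3:5,r4:Add1,r5:Mul2
c4: issue ADD r0<-Add2 | r0:Add2,r1:Mul1,r2:6,r3:5,r4:Add1,r5:Mul2
c5: CDB Mul1=54; issue MUL r5<-Mul1 | r0:Add2,r1:54,r2:6,r3:5,r4:Add1,r5:Mul1
c6: CDB Mul2=48; issue SUB r0<-Add3 | r0:Add3,r1:54,r2:6,r3:5,r4:Add1,r5:Mul1
c7: CDB Add2=11; issue MUL r5<-Mul2 | r0:Add3,r1:54,r2:6,r3:5,r4:Add1,r5:Mul2
c8: issue ADD r3<-Add2 | r0:Add3,r1:54,r2:6,r3:Add2,r4:Add1,r5:Mul2
c9: CDB Add1=43; issue SUB r5<-Add1 | r0:Add3,r1:54,r2:6,r3:Add2,r4:43,r5:Add1
c10: CDB Add3=43 | r0:43,r1:54,r2:6,r3:Add2,r4:43,r5:Add1
c11: CDB Mul1=594 | r0:43,r1:54,r2:6,r3:Add2,r4:43,r5:Add1
c12: CDB Mul2=2916 | r0:43,r1:54,r2:6,r3:Add2,r4:43,r5:Add1
c13: CDB Add2=49 | r0:43,r1:54,r2:6,r3:49,r4:43,r5:Add1
c14: - | r0:43,r1:54,r2:6,r3:49,r4:43,r5:Add1
c15: CDB Add1=-2862 | r0:43,r1:54,r2:6,r3:49,r4:43,r5:-2862

STATUS = VALUE -2862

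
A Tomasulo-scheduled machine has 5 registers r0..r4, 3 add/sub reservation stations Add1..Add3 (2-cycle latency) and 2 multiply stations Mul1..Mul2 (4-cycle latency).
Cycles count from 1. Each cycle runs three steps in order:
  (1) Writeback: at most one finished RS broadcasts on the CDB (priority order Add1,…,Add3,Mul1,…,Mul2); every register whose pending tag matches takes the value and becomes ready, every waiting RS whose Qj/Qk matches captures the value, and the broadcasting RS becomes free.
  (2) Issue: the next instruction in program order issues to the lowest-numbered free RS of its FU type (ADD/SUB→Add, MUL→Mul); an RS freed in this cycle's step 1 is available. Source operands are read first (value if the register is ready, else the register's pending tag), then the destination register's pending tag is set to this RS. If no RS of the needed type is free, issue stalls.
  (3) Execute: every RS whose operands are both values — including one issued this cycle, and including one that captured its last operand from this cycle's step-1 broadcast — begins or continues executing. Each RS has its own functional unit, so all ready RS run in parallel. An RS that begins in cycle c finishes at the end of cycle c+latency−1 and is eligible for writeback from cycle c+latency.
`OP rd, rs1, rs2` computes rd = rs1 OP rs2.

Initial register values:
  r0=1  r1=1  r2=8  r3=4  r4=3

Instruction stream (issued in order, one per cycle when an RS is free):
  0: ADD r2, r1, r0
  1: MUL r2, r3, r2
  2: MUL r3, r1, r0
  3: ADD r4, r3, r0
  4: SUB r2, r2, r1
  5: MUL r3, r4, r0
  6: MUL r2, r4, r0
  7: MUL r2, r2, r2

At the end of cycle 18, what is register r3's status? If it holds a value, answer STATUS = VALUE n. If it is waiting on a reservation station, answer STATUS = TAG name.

cycle 1: issue ADD r2<-Add1 // r0:1,r1:1,r2:Add1,r3:4,r4:3
cycle 2: issue MUL r2<-Mul1 // r0:1,r1:1,r2:Mul1,r3:4,r4:3
cycle 3: CDB Add1=2; issue MUL r3<-Mul2 // r0:1,r1:1,r2:Mul1,r3:Mul2,r4:3
cycle 4: issue ADD r4<-Add1 // r0:1,r1:1,r2:Mul1,r3:Mul2,r4:Add1
cycle 5: issue SUB r2<-Add2 // r0:1,r1:1,r2:Add2,r3:Mul2,r4:Add1
cycle 6: stall // r0:1,r1:1,r2:Add2,r3:Mul2,r4:Add1
cycle 7: CDB Mul1=8; issue MUL r3<-Mul1 // r0:1,r1:1,r2:Add2,r3:Mul1,r4:Add1
cycle 8: CDB Mul2=1; issue MUL r2<-Mul2 // r0:1,r1:1,r2:Mul2,r3:Mul1,r4:Add1
cycle 9: CDB Add2=7; stall // r0:1,r1:1,r2:Mul2,r3:Mul1,r4:Add1
cycle 10: CDB Add1=2; stall // r0:1,r1:1,r2:Mul2,r3:Mul1,r4:2
cycle 11: stall // r0:1,r1:1,r2:Mul2,r3:Mul1,r4:2
cycle 12: stall // r0:1,r1:1,r2:Mul2,r3:Mul1,r4:2
cycle 13: stall // r0:1,r1:1,r2:Mul2,r3:Mul1,r4:2
cycle 14: CDB Mul1=2; issue MUL r2<-Mul1 // r0:1,r1:1,r2:Mul1,r3:2,r4:2
cycle 15: CDB Mul2=2 // r0:1,r1:1,r2:Mul1,r3:2,r4:2
cycle 16: - // r0:1,r1:1,r2:Mul1,r3:2,r4:2
cycle 17: - // r0:1,r1:1,r2:Mul1,r3:2,r4:2
cycle 18: - // r0:1,r1:1,r2:Mul1,r3:2,r4:2

STATUS = VALUE 2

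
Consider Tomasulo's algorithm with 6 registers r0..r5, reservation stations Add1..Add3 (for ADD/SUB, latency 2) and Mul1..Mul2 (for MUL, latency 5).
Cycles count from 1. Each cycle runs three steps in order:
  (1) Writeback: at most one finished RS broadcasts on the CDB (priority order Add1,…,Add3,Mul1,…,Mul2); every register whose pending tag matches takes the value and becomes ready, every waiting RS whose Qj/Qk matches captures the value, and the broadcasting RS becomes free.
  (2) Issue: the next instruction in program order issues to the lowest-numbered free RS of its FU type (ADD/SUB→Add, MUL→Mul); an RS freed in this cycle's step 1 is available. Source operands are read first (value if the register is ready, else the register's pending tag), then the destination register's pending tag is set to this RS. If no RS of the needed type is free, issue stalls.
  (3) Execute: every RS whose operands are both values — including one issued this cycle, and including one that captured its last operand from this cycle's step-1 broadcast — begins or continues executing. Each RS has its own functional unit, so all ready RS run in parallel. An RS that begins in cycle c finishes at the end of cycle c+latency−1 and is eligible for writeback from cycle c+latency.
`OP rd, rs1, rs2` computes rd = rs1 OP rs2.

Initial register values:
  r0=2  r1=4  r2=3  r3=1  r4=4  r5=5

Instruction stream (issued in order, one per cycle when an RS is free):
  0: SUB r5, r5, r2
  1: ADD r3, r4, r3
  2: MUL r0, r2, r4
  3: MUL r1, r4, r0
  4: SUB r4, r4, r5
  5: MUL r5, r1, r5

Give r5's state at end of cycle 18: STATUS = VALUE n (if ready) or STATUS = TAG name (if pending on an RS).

c1: issue SUB r5<-Add1 | r0:2,r1:4,r2:3,r3:1,r4:4,r5:Add1
c2: issue ADD r3<-Add2 | r0:2,r1:4,r2:3,r3:Add2,r4:4,r5:Add1
c3: CDB Add1=2; issue MUL r0<-Mul1 | r0:Mul1,r1:4,r2:3,r3:Add2,r4:4,r5:2
c4: CDB Add2=5; issue MUL r1<-Mul2 | r0:Mul1,r1:Mul2,r2:3,r3:5,r4:4,r5:2
c5: issue SUB r4<-Add1 | r0:Mul1,r1:Mul2,r2:3,r3:5,r4:Add1,r5:2
c6: stall | r0:Mul1,r1:Mul2,r2:3,r3:5,r4:Add1,r5:2
c7: CDB Add1=2; stall | r0:Mul1,r1:Mul2,r2:3,r3:5,r4:2,r5:2
c8: CDB Mul1=12; issue MUL r5<-Mul1 | r0:12,r1:Mul2,r2:3,r3:5,r4:2,r5:Mul1
c9: - | r0:12,r1:Mul2,r2:3,r3:5,r4:2,r5:Mul1
c10: - | r0:12,r1:Mul2,r2:3,r3:5,r4:2,r5:Mul1
c11: - | r0:12,r1:Mul2,r2:3,r3:5,r4:2,r5:Mul1
c12: - | r0:12,r1:Mul2,r2:3,r3:5,r4:2,r5:Mul1
c13: CDB Mul2=48 | r0:12,r1:48,r2:3,r3:5,r4:2,r5:Mul1
c14: - | r0:12,r1:48,r2:3,r3:5,r4:2,r5:Mul1
c15: - | r0:12,r1:48,r2:3,r3:5,r4:2,r5:Mul1
c16: - | r0:12,r1:48,r2:3,r3:5,r4:2,r5:Mul1
c17: - | r0:12,r1:48,r2:3,r3:5,r4:2,r5:Mul1
c18: CDB Mul1=96 | r0:12,r1:48,r2:3,r3:5,r4:2,r5:96

STATUS = VALUE 96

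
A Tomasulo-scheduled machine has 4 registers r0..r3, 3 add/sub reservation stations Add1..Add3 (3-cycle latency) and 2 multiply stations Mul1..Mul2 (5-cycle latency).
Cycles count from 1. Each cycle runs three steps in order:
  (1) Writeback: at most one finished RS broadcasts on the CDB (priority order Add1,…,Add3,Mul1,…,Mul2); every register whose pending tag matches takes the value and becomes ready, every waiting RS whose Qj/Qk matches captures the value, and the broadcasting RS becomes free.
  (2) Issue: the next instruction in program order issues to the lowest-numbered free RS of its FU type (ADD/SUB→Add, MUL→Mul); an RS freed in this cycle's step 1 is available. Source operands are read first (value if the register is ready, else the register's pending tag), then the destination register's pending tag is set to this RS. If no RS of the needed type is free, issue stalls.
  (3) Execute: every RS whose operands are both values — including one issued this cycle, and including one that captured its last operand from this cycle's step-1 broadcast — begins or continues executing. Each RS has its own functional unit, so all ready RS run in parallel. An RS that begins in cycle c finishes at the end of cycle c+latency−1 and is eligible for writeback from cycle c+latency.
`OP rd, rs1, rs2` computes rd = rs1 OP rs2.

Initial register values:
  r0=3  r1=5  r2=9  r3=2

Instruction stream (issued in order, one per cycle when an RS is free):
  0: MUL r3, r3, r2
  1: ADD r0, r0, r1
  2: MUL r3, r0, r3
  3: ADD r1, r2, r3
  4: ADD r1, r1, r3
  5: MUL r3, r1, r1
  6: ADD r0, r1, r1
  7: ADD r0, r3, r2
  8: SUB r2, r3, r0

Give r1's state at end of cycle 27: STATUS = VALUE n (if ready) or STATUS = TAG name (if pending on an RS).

STATUS = VALUE 297

cycle 1: issue MUL r3<-Mul1 // r0:3,r1:5,r2:9,r3:Mul1
cycle 2: issue ADD r0<-Add1 // r0:Add1,r1:5,r2:9,r3:Mul1
cycle 3: issue MUL r3<-Mul2 // r0:Add1,r1:5,r2:9,r3:Mul2
cycle 4: issue ADD r1<-Add2 // r0:Add1,r1:Add2,r2:9,r3:Mul2
cycle 5: CDB Add1=8; issue ADD r1<-Add1 // r0:8,r1:Add1,r2:9,r3:Mul2
cycle 6: CDB Mul1=18; issue MUL r3<-Mul1 // r0:8,r1:Add1,r2:9,r3:Mul1
cycle 7: issue ADD r0<-Add3 // r0:Add3,r1:Add1,r2:9,r3:Mul1
cycle 8: stall // r0:Add3,r1:Add1,r2:9,r3:Mul1
cycle 9: stall // r0:Add3,r1:Add1,r2:9,r3:Mul1
cycle 10: stall // r0:Add3,r1:Add1,r2:9,r3:Mul1
cycle 11: CDB Mul2=144; stall // r0:Add3,r1:Add1,r2:9,r3:Mul1
cycle 12: stall // r0:Add3,r1:Add1,r2:9,r3:Mul1
cycle 13: stall // r0:Add3,r1:Add1,r2:9,r3:Mul1
cycle 14: CDB Add2=153; issue ADD r0<-Add2 // r0:Add2,r1:Add1,r2:9,r3:Mul1
cycle 15: stall // r0:Add2,r1:Add1,r2:9,r3:Mul1
cycle 16: stall // r0:Add2,r1:Add1,r2:9,r3:Mul1
cycle 17: CDB Add1=297; issue SUB r2<-Add1 // r0:Add2,r1:297,r2:Add1,r3:Mul1
cycle 18: - // r0:Add2,r1:297,r2:Add1,r3:Mul1
cycle 19: - // r0:Add2,r1:297,r2:Add1,r3:Mul1
cycle 20: CDB Add3=594 // r0:Add2,r1:297,r2:Add1,r3:Mul1
cycle 21: - // r0:Add2,r1:297,r2:Add1,r3:Mul1
cycle 22: CDB Mul1=88209 // r0:Add2,r1:297,r2:Add1,r3:88209
cycle 23: - // r0:Add2,r1:297,r2:Add1,r3:88209
cycle 24: - // r0:Add2,r1:297,r2:Add1,r3:88209
cycle 25: CDB Add2=88218 // r0:88218,r1:297,r2:Add1,r3:88209
cycle 26: - // r0:88218,r1:297,r2:Add1,r3:88209
cycle 27: - // r0:88218,r1:297,r2:Add1,r3:88209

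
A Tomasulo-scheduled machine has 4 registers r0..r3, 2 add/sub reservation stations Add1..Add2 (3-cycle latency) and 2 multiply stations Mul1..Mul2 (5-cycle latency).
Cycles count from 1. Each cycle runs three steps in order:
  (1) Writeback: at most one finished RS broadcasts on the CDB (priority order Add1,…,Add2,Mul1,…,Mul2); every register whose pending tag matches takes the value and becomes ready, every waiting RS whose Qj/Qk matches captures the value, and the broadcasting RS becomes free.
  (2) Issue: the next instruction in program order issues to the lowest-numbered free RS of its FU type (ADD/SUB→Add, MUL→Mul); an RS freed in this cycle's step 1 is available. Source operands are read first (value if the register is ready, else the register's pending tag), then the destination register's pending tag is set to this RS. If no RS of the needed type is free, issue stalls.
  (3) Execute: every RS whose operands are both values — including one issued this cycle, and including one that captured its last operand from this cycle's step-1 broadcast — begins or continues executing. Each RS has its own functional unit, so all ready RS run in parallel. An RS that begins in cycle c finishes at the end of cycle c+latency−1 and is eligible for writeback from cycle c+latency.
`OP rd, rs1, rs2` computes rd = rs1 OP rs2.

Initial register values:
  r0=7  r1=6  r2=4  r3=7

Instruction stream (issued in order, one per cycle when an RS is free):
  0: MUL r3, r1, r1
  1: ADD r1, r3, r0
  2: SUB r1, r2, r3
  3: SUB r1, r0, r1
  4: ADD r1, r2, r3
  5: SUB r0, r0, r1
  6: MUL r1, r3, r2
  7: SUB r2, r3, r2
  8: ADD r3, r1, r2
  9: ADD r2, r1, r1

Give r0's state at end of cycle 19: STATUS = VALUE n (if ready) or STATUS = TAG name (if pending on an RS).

STATUS = VALUE -33

cycle 1: issue MUL r3<-Mul1 // r0:7,r1:6,r2:4,r3:Mul1
cycle 2: issue ADD r1<-Add1 // r0:7,r1:Add1,r2:4,r3:Mul1
cycle 3: issue SUB r1<-Add2 // r0:7,r1:Add2,r2:4,r3:Mul1
cycle 4: stall // r0:7,r1:Add2,r2:4,r3:Mul1
cycle 5: stall // r0:7,r1:Add2,r2:4,r3:Mul1
cycle 6: CDB Mul1=36; stall // r0:7,r1:Add2,r2:4,r3:36
cycle 7: stall // r0:7,r1:Add2,r2:4,r3:36
cycle 8: stall // r0:7,r1:Add2,r2:4,r3:36
cycle 9: CDB Add1=43; issue SUB r1<-Add1 // r0:7,r1:Add1,r2:4,r3:36
cycle 10: CDB Add2=-32; issue ADD r1<-Add2 // r0:7,r1:Add2,r2:4,r3:36
cycle 11: stall // r0:7,r1:Add2,r2:4,r3:36
cycle 12: stall // r0:7,r1:Add2,r2:4,r3:36
cycle 13: CDB Add1=39; issue SUB r0<-Add1 // r0:Add1,r1:Add2,r2:4,r3:36
cycle 14: CDB Add2=40; issue MUL r1<-Mul1 // r0:Add1,r1:Mul1,r2:4,r3:36
cycle 15: issue SUB r2<-Add2 // r0:Add1,r1:Mul1,r2:Add2,r3:36
cycle 16: stall // r0:Add1,r1:Mul1,r2:Add2,r3:36
cycle 17: CDB Add1=-33; issue ADD r3<-Add1 // r0:-33,r1:Mul1,r2:Add2,r3:Add1
cycle 18: CDB Add2=32; issue ADD r2<-Add2 // r0:-33,r1:Mul1,r2:Add2,r3:Add1
cycle 19: CDB Mul1=144 // r0:-33,r1:144,r2:Add2,r3:Add1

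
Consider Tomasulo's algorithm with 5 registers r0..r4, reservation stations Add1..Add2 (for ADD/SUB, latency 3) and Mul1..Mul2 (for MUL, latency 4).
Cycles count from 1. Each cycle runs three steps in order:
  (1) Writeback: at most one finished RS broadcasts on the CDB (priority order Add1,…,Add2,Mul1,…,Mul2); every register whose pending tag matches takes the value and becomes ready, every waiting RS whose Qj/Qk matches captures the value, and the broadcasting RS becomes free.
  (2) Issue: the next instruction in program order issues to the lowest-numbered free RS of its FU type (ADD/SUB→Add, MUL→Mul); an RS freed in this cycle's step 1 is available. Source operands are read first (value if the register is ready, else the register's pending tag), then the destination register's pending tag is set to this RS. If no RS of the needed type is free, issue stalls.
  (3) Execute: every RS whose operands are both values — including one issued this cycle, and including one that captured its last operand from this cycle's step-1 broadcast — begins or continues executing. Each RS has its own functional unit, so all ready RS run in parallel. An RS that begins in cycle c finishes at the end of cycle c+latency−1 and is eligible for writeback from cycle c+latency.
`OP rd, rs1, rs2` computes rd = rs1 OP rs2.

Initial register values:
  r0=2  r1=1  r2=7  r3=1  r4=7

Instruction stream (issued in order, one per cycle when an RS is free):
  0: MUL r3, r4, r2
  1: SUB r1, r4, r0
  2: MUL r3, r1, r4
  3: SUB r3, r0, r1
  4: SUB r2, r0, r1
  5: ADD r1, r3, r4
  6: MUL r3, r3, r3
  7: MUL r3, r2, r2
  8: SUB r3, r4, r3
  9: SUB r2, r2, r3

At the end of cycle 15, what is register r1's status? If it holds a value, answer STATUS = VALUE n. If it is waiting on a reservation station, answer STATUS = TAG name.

STATUS = VALUE 4

cycle 1: issue MUL r3<-Mul1 // r0:2,r1:1,r2:7,r3:Mul1,r4:7
cycle 2: issue SUB r1<-Add1 // r0:2,r1:Add1,r2:7,r3:Mul1,r4:7
cycle 3: issue MUL r3<-Mul2 // r0:2,r1:Add1,r2:7,r3:Mul2,r4:7
cycle 4: issue SUB r3<-Add2 // r0:2,r1:Add1,r2:7,r3:Add2,r4:7
cycle 5: CDB Add1=5; issue SUB r2<-Add1 // r0:2,r1:5,r2:Add1,r3:Add2,r4:7
cycle 6: CDB Mul1=49; stall // r0:2,r1:5,r2:Add1,r3:Add2,r4:7
cycle 7: stall // r0:2,r1:5,r2:Add1,r3:Add2,r4:7
cycle 8: CDB Add1=-3; issue ADD r1<-Add1 // r0:2,r1:Add1,r2:-3,r3:Add2,r4:7
cycle 9: CDB Add2=-3; issue MUL r3<-Mul1 // r0:2,r1:Add1,r2:-3,r3:Mul1,r4:7
cycle 10: CDB Mul2=35; issue MUL r3<-Mul2 // r0:2,r1:Add1,r2:-3,r3:Mul2,r4:7
cycle 11: issue SUB r3<-Add2 // r0:2,r1:Add1,r2:-3,r3:Add2,r4:7
cycle 12: CDB Add1=4; issue SUB r2<-Add1 // r0:2,r1:4,r2:Add1,r3:Add2,r4:7
cycle 13: CDB Mul1=9 // r0:2,r1:4,r2:Add1,r3:Add2,r4:7
cycle 14: CDB Mul2=9 // r0:2,r1:4,r2:Add1,r3:Add2,r4:7
cycle 15: - // r0:2,r1:4,r2:Add1,r3:Add2,r4:7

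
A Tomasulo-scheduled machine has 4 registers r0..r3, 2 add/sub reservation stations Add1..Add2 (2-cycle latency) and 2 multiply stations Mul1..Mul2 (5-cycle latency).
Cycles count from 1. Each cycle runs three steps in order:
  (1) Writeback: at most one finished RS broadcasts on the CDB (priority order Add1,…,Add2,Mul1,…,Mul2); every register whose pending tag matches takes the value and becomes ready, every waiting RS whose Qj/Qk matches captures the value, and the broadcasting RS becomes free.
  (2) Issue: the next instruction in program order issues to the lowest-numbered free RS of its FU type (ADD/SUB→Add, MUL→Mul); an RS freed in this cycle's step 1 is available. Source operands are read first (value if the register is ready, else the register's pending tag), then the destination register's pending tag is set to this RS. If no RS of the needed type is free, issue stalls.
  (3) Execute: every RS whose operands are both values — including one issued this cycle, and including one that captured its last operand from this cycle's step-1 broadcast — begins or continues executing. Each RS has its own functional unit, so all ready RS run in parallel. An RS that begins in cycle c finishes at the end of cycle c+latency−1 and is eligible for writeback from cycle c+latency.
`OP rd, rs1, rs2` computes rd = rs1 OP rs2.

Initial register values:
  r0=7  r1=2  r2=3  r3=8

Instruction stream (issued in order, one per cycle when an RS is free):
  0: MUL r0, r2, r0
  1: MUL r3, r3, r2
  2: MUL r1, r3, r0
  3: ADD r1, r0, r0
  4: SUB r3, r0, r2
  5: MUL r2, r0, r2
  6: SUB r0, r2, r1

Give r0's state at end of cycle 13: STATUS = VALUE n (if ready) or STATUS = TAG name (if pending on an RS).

c1: issue MUL r0<-Mul1 | r0:Mul1,r1:2,r2:3,r3:8
c2: issue MUL r3<-Mul2 | r0:Mul1,r1:2,r2:3,r3:Mul2
c3: stall | r0:Mul1,r1:2,r2:3,r3:Mul2
c4: stall | r0:Mul1,r1:2,r2:3,r3:Mul2
c5: stall | r0:Mul1,r1:2,r2:3,r3:Mul2
c6: CDB Mul1=21; issue MUL r1<-Mul1 | r0:21,r1:Mul1,r2:3,r3:Mul2
c7: CDB Mul2=24; issue ADD r1<-Add1 | r0:21,r1:Add1,r2:3,r3:24
c8: issue SUB r3<-Add2 | r0:21,r1:Add1,r2:3,r3:Add2
c9: CDB Add1=42; issue MUL r2<-Mul2 | r0:21,r1:42,r2:Mul2,r3:Add2
c10: CDB Add2=18; issue SUB r0<-Add1 | r0:Add1,r1:42,r2:Mul2,r3:18
c11: - | r0:Add1,r1:42,r2:Mul2,r3:18
c12: CDB Mul1=504 | r0:Add1,r1:42,r2:Mul2,r3:18
c13: - | r0:Add1,r1:42,r2:Mul2,r3:18

STATUS = TAG Add1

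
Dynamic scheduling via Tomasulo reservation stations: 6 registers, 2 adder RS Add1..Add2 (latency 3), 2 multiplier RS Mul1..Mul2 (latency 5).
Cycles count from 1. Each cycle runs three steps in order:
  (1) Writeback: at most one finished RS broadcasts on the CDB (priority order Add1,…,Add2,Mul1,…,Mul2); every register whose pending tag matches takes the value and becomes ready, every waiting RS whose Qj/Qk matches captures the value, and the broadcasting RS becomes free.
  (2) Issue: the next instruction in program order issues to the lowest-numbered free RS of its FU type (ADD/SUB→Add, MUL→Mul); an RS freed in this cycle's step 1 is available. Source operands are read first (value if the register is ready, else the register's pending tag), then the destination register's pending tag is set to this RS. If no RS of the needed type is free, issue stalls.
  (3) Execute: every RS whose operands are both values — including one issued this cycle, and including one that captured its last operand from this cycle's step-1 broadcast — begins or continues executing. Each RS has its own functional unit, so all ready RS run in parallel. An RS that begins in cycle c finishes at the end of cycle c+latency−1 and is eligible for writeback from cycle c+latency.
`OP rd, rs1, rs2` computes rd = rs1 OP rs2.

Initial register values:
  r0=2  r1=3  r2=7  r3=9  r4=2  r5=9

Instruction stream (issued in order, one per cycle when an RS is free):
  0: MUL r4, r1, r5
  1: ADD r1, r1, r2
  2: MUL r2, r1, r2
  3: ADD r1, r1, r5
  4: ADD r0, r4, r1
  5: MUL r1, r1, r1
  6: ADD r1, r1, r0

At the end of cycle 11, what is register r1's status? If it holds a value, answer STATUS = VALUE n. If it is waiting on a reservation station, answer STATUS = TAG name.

  c1: issue MUL r4<-Mul1  regs: r0:2,r1:3,r2:7,r3:9,r4:Mul1,r5:9
  c2: issue ADD r1<-Add1  regs: r0:2,r1:Add1,r2:7,r3:9,r4:Mul1,r5:9
  c3: issue MUL r2<-Mul2  regs: r0:2,r1:Add1,r2:Mul2,r3:9,r4:Mul1,r5:9
  c4: issue ADD r1<-Add2  regs: r0:2,r1:Add2,r2:Mul2,r3:9,r4:Mul1,r5:9
  c5: CDB Add1=10; issue ADD r0<-Add1  regs: r0:Add1,r1:Add2,r2:Mul2,r3:9,r4:Mul1,r5:9
  c6: CDB Mul1=27; issue MUL r1<-Mul1  regs: r0:Add1,r1:Mul1,r2:Mul2,r3:9,r4:27,r5:9
  c7: stall  regs: r0:Add1,r1:Mul1,r2:Mul2,r3:9,r4:27,r5:9
  c8: CDB Add2=19; issue ADD r1<-Add2  regs: r0:Add1,r1:Add2,r2:Mul2,r3:9,r4:27,r5:9
  c9: -  regs: r0:Add1,r1:Add2,r2:Mul2,r3:9,r4:27,r5:9
  c10: CDB Mul2=70  regs: r0:Add1,r1:Add2,r2:70,r3:9,r4:27,r5:9
  c11: CDB Add1=46  regs: r0:46,r1:Add2,r2:70,r3:9,r4:27,r5:9

STATUS = TAG Add2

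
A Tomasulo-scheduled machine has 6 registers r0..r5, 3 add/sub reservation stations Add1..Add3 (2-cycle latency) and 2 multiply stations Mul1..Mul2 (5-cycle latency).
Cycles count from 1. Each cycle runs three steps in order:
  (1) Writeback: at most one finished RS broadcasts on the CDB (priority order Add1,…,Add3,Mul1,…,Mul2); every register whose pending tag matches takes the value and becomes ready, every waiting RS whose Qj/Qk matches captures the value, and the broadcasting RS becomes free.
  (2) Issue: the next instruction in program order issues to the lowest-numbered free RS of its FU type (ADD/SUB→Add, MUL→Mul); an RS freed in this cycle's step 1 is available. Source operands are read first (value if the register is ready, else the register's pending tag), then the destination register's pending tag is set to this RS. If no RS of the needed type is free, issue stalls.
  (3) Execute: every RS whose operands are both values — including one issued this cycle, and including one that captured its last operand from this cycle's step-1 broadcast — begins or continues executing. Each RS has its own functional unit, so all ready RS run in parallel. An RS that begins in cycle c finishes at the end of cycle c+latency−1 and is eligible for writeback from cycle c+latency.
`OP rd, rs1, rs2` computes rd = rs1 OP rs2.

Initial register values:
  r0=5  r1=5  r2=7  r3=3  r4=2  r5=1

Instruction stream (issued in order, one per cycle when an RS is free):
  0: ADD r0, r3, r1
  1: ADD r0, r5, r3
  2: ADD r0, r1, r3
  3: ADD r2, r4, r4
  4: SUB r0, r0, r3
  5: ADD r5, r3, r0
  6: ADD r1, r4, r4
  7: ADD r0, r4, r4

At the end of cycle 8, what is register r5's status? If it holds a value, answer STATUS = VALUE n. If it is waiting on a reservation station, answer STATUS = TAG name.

cycle 1: issue ADD r0<-Add1 // r0:Add1,r1:5,r2:7,r3:3,r4:2,r5:1
cycle 2: issue ADD r0<-Add2 // r0:Add2,r1:5,r2:7,r3:3,r4:2,r5:1
cycle 3: CDB Add1=8; issue ADD r0<-Add1 // r0:Add1,r1:5,r2:7,r3:3,r4:2,r5:1
cycle 4: CDB Add2=4; issue ADD r2<-Add2 // r0:Add1,r1:5,r2:Add2,r3:3,r4:2,r5:1
cycle 5: CDB Add1=8; issue SUB r0<-Add1 // r0:Add1,r1:5,r2:Add2,r3:3,r4:2,r5:1
cycle 6: CDB Add2=4; issue ADD r5<-Add2 // r0:Add1,r1:5,r2:4,r3:3,r4:2,r5:Add2
cycle 7: CDB Add1=5; issue ADD r1<-Add1 // r0:5,r1:Add1,r2:4,r3:3,r4:2,r5:Add2
cycle 8: issue ADD r0<-Add3 // r0:Add3,r1:Add1,r2:4,r3:3,r4:2,r5:Add2

STATUS = TAG Add2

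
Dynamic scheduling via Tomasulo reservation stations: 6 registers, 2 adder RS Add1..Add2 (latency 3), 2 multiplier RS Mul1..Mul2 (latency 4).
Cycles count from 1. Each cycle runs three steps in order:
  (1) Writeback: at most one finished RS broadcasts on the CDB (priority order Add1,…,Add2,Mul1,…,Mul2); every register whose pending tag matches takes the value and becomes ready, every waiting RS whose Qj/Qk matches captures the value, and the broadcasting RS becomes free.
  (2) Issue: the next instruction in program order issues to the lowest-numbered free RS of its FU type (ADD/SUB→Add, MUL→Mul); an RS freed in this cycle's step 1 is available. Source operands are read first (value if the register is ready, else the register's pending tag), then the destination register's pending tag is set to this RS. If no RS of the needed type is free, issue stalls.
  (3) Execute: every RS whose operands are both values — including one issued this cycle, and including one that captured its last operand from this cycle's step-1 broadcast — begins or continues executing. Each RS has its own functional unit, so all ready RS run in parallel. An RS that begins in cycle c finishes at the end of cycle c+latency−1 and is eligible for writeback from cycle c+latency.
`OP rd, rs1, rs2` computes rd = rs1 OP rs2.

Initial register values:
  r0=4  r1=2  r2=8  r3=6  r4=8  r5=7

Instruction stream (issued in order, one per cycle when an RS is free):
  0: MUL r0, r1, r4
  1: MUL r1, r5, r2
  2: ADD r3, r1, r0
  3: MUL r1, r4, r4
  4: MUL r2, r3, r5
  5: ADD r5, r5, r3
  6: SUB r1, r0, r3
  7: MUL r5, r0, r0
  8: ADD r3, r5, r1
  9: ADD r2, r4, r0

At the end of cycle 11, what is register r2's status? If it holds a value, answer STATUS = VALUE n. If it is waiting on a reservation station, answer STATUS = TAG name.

  c1: issue MUL r0<-Mul1  regs: r0:Mul1,r1:2,r2:8,r3:6,r4:8,r5:7
  c2: issue MUL r1<-Mul2  regs: r0:Mul1,r1:Mul2,r2:8,r3:6,r4:8,r5:7
  c3: issue ADD r3<-Add1  regs: r0:Mul1,r1:Mul2,r2:8,r3:Add1,r4:8,r5:7
  c4: stall  regs: r0:Mul1,r1:Mul2,r2:8,r3:Add1,r4:8,r5:7
  c5: CDB Mul1=16; issue MUL r1<-Mul1  regs: r0:16,r1:Mul1,r2:8,r3:Add1,r4:8,r5:7
  c6: CDB Mul2=56; issue MUL r2<-Mul2  regs: r0:16,r1:Mul1,r2:Mul2,r3:Add1,r4:8,r5:7
  c7: issue ADD r5<-Add2  regs: r0:16,r1:Mul1,r2:Mul2,r3:Add1,r4:8,r5:Add2
  c8: stall  regs: r0:16,r1:Mul1,r2:Mul2,r3:Add1,r4:8,r5:Add2
  c9: CDB Add1=72; issue SUB r1<-Add1  regs: r0:16,r1:Add1,r2:Mul2,r3:72,r4:8,r5:Add2
  c10: CDB Mul1=64; issue MUL r5<-Mul1  regs: r0:16,r1:Add1,r2:Mul2,r3:72,r4:8,r5:Mul1
  c11: stall  regs: r0:16,r1:Add1,r2:Mul2,r3:72,r4:8,r5:Mul1

STATUS = TAG Mul2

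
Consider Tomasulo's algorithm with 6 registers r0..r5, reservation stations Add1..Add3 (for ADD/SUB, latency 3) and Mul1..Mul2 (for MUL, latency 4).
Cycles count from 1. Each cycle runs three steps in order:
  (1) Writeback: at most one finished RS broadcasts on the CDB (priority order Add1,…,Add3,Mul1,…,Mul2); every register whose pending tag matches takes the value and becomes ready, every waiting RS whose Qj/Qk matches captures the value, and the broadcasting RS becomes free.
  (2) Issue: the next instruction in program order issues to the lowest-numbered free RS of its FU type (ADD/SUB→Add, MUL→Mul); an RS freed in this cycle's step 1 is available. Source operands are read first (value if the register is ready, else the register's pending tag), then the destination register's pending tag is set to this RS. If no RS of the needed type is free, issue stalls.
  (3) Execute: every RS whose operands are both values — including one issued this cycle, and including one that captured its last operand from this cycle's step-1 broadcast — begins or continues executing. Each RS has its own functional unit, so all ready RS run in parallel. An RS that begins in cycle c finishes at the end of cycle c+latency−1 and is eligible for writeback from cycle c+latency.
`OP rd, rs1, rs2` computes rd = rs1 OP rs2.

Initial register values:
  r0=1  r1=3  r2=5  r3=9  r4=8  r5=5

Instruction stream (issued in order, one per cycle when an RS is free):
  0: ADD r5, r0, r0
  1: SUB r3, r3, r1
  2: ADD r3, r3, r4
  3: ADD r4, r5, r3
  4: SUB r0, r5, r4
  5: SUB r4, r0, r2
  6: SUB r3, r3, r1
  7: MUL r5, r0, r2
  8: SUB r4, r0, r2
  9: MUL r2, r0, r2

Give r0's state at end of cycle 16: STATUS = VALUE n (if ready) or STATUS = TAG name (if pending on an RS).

cycle 1: issue ADD r5<-Add1 // r0:1,r1:3,r2:5,r3:9,r4:8,r5:Add1
cycle 2: issue SUB r3<-Add2 // r0:1,r1:3,r2:5,r3:Add2,r4:8,r5:Add1
cycle 3: issue ADD r3<-Add3 // r0:1,r1:3,r2:5,r3:Add3,r4:8,r5:Add1
cycle 4: CDB Add1=2; issue ADD r4<-Add1 // r0:1,r1:3,r2:5,r3:Add3,r4:Add1,r5:2
cycle 5: CDB Add2=6; issue SUB r0<-Add2 // r0:Add2,r1:3,r2:5,r3:Add3,r4:Add1,r5:2
cycle 6: stall // r0:Add2,r1:3,r2:5,r3:Add3,r4:Add1,r5:2
cycle 7: stall // r0:Add2,r1:3,r2:5,r3:Add3,r4:Add1,r5:2
cycle 8: CDB Add3=14; issue SUB r4<-Add3 // r0:Add2,r1:3,r2:5,r3:14,r4:Add3,r5:2
cycle 9: stall // r0:Add2,r1:3,r2:5,r3:14,r4:Add3,r5:2
cycle 10: stall // r0:Add2,r1:3,r2:5,r3:14,r4:Add3,r5:2
cycle 11: CDB Add1=16; issue SUB r3<-Add1 // r0:Add2,r1:3,r2:5,r3:Add1,r4:Add3,r5:2
cycle 12: issue MUL r5<-Mul1 // r0:Add2,r1:3,r2:5,r3:Add1,r4:Add3,r5:Mul1
cycle 13: stall // r0:Add2,r1:3,r2:5,r3:Add1,r4:Add3,r5:Mul1
cycle 14: CDB Add1=11; issue SUB r4<-Add1 // r0:Add2,r1:3,r2:5,r3:11,r4:Add1,r5:Mul1
cycle 15: CDB Add2=-14; issue MUL r2<-Mul2 // r0:-14,r1:3,r2:Mul2,r3:11,r4:Add1,r5:Mul1
cycle 16: - // r0:-14,r1:3,r2:Mul2,r3:11,r4:Add1,r5:Mul1

STATUS = VALUE -14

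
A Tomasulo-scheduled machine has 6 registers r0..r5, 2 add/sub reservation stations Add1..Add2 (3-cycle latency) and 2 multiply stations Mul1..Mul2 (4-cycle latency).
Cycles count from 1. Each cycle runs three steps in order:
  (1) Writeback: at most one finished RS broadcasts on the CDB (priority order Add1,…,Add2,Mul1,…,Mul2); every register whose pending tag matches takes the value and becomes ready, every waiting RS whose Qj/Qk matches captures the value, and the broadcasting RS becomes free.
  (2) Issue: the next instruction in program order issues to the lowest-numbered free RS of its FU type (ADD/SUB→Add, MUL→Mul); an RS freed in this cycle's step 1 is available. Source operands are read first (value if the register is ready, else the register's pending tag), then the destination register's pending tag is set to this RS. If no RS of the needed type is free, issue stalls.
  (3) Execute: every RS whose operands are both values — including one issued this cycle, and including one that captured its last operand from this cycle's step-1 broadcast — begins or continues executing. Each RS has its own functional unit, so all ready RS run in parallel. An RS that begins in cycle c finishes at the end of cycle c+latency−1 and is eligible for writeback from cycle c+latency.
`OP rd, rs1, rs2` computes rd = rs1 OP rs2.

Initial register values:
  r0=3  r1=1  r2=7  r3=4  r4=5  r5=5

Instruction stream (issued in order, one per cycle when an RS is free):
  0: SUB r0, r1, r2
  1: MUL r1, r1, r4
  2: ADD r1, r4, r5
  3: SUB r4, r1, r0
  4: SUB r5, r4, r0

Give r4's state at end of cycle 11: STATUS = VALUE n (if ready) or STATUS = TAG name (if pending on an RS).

cycle 1: issue SUB r0<-Add1 // r0:Add1,r1:1,r2:7,r3:4,r4:5,r5:5
cycle 2: issue MUL r1<-Mul1 // r0:Add1,r1:Mul1,r2:7,r3:4,r4:5,r5:5
cycle 3: issue ADD r1<-Add2 // r0:Add1,r1:Add2,r2:7,r3:4,r4:5,r5:5
cycle 4: CDB Add1=-6; issue SUB r4<-Add1 // r0:-6,r1:Add2,r2:7,r3:4,r4:Add1,r5:5
cycle 5: stall // r0:-6,r1:Add2,r2:7,r3:4,r4:Add1,r5:5
cycle 6: CDB Add2=10; issue SUB r5<-Add2 // r0:-6,r1:10,r2:7,r3:4,r4:Add1,r5:Add2
cycle 7: CDB Mul1=5 // r0:-6,r1:10,r2:7,r3:4,r4:Add1,r5:Add2
cycle 8: - // r0:-6,r1:10,r2:7,r3:4,r4:Add1,r5:Add2
cycle 9: CDB Add1=16 // r0:-6,r1:10,r2:7,r3:4,r4:16,r5:Add2
cycle 10: - // r0:-6,r1:10,r2:7,r3:4,r4:16,r5:Add2
cycle 11: - // r0:-6,r1:10,r2:7,r3:4,r4:16,r5:Add2

STATUS = VALUE 16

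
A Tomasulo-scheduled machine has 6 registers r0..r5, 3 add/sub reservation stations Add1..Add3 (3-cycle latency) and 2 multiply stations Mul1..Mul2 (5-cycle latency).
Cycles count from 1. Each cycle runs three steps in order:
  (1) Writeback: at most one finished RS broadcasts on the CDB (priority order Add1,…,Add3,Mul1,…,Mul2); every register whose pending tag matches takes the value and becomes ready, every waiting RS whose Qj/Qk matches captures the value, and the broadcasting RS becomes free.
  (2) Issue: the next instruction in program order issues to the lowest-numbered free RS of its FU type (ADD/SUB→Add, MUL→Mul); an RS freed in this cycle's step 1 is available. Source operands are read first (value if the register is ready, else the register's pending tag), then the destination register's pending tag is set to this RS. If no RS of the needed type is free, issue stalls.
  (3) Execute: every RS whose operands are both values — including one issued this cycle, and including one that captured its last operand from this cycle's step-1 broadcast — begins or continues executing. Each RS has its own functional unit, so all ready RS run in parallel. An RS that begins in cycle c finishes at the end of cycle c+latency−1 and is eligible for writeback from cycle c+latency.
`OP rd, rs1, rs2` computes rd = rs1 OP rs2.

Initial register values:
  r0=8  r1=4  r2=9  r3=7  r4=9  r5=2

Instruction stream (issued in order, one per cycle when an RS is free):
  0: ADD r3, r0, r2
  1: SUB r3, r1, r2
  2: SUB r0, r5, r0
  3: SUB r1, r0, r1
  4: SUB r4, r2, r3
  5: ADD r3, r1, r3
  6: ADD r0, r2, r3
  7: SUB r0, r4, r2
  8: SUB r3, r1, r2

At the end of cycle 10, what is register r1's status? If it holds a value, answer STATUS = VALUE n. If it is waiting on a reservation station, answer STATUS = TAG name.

c1: issue ADD r3<-Add1 | r0:8,r1:4,r2:9,r3:Add1,r4:9,r5:2
c2: issue SUB r3<-Add2 | r0:8,r1:4,r2:9,r3:Add2,r4:9,r5:2
c3: issue SUB r0<-Add3 | r0:Add3,r1:4,r2:9,r3:Add2,r4:9,r5:2
c4: CDB Add1=17; issue SUB r1<-Add1 | r0:Add3,r1:Add1,r2:9,r3:Add2,r4:9,r5:2
c5: CDB Add2=-5; issue SUB r4<-Add2 | r0:Add3,r1:Add1,r2:9,r3:-5,r4:Add2,r5:2
c6: CDB Add3=-6; issue ADD r3<-Add3 | r0:-6,r1:Add1,r2:9,r3:Add3,r4:Add2,r5:2
c7: stall | r0:-6,r1:Add1,r2:9,r3:Add3,r4:Add2,r5:2
c8: CDB Add2=14; issue ADD r0<-Add2 | r0:Add2,r1:Add1,r2:9,r3:Add3,r4:14,r5:2
c9: CDB Add1=-10; issue SUB r0<-Add1 | r0:Add1,r1:-10,r2:9,r3:Add3,r4:14,r5:2
c10: stall | r0:Add1,r1:-10,r2:9,r3:Add3,r4:14,r5:2

STATUS = VALUE -10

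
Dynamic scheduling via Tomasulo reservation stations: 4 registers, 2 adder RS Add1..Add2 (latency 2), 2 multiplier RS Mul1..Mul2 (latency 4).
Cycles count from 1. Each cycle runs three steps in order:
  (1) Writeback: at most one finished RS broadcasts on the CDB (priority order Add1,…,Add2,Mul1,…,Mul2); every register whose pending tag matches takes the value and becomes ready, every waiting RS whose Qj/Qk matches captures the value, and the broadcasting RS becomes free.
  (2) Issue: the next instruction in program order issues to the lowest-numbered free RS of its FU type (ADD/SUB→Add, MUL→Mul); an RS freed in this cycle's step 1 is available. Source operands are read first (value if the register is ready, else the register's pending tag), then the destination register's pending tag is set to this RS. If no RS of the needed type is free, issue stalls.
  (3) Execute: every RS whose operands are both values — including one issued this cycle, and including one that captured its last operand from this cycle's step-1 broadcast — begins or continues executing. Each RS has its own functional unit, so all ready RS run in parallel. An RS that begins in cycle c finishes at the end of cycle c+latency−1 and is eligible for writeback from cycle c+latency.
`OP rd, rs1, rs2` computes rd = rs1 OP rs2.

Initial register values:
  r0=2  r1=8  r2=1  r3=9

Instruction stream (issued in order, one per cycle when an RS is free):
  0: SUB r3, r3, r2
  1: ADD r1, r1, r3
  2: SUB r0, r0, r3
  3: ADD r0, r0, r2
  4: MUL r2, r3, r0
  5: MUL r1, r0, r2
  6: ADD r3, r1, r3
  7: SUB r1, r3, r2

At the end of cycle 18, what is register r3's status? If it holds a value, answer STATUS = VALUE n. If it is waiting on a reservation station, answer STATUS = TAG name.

c1: issue SUB r3<-Add1 | r0:2,r1:8,r2:1,r3:Add1
c2: issue ADD r1<-Add2 | r0:2,r1:Add2,r2:1,r3:Add1
c3: CDB Add1=8; issue SUB r0<-Add1 | r0:Add1,r1:Add2,r2:1,r3:8
c4: stall | r0:Add1,r1:Add2,r2:1,r3:8
c5: CDB Add1=-6; issue ADD r0<-Add1 | r0:Add1,r1:Add2,r2:1,r3:8
c6: CDB Add2=16; issue MUL r2<-Mul1 | r0:Add1,r1:16,r2:Mul1,r3:8
c7: CDB Add1=-5; issue MUL r1<-Mul2 | r0:-5,r1:Mul2,r2:Mul1,r3:8
c8: issue ADD r3<-Add1 | r0:-5,r1:Mul2,r2:Mul1,r3:Add1
c9: issue SUB r1<-Add2 | r0:-5,r1:Add2,r2:Mul1,r3:Add1
c10: - | r0:-5,r1:Add2,r2:Mul1,r3:Add1
c11: CDB Mul1=-40 | r0:-5,r1:Add2,r2:-40,r3:Add1
c12: - | r0:-5,r1:Add2,r2:-40,r3:Add1
c13: - | r0:-5,r1:Add2,r2:-40,r3:Add1
c14: - | r0:-5,r1:Add2,r2:-40,r3:Add1
c15: CDB Mul2=200 | r0:-5,r1:Add2,r2:-40,r3:Add1
c16: - | r0:-5,r1:Add2,r2:-40,r3:Add1
c17: CDB Add1=208 | r0:-5,r1:Add2,r2:-40,r3:208
c18: - | r0:-5,r1:Add2,r2:-40,r3:208

STATUS = VALUE 208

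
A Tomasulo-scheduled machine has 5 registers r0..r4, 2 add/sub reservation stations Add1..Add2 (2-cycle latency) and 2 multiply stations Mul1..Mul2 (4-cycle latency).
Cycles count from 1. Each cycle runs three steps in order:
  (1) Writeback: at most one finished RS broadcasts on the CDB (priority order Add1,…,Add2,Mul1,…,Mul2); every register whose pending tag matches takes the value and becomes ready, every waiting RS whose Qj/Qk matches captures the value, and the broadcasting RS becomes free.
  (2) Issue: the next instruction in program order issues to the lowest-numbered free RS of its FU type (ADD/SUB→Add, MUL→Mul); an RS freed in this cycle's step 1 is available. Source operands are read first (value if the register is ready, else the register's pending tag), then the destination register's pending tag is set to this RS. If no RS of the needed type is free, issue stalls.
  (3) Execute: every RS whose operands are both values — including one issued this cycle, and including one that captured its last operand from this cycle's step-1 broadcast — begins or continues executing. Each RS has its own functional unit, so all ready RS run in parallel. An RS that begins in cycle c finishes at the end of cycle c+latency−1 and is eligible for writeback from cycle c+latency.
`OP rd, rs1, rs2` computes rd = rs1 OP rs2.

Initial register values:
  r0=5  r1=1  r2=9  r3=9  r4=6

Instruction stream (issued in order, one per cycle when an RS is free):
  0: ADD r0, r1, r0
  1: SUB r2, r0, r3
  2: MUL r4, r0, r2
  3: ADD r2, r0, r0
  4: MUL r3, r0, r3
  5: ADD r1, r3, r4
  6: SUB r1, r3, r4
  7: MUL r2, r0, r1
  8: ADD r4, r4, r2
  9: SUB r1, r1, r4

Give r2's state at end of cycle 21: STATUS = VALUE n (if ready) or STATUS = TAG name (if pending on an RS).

STATUS = VALUE 432

cycle 1: issue ADD r0<-Add1 // r0:Add1,r1:1,r2:9,r3:9,r4:6
cycle 2: issue SUB r2<-Add2 // r0:Add1,r1:1,r2:Add2,r3:9,r4:6
cycle 3: CDB Add1=6; issue MUL r4<-Mul1 // r0:6,r1:1,r2:Add2,r3:9,r4:Mul1
cycle 4: issue ADD r2<-Add1 // r0:6,r1:1,r2:Add1,r3:9,r4:Mul1
cycle 5: CDB Add2=-3; issue MUL r3<-Mul2 // r0:6,r1:1,r2:Add1,r3:Mul2,r4:Mul1
cycle 6: CDB Add1=12; issue ADD r1<-Add1 // r0:6,r1:Add1,r2:12,r3:Mul2,r4:Mul1
cycle 7: issue SUB r1<-Add2 // r0:6,r1:Add2,r2:12,r3:Mul2,r4:Mul1
cycle 8: stall // r0:6,r1:Add2,r2:12,r3:Mul2,r4:Mul1
cycle 9: CDB Mul1=-18; issue MUL r2<-Mul1 // r0:6,r1:Add2,r2:Mul1,r3:Mul2,r4:-18
cycle 10: CDB Mul2=54; stall // r0:6,r1:Add2,r2:Mul1,r3:54,r4:-18
cycle 11: stall // r0:6,r1:Add2,r2:Mul1,r3:54,r4:-18
cycle 12: CDB Add1=36; issue ADD r4<-Add1 // r0:6,r1:Add2,r2:Mul1,r3:54,r4:Add1
cycle 13: CDB Add2=72; issue SUB r1<-Add2 // r0:6,r1:Add2,r2:Mul1,r3:54,r4:Add1
cycle 14: - // r0:6,r1:Add2,r2:Mul1,r3:54,r4:Add1
cycle 15: - // r0:6,r1:Add2,r2:Mul1,r3:54,r4:Add1
cycle 16: - // r0:6,r1:Add2,r2:Mul1,r3:54,r4:Add1
cycle 17: CDB Mul1=432 // r0:6,r1:Add2,r2:432,r3:54,r4:Add1
cycle 18: - // r0:6,r1:Add2,r2:432,r3:54,r4:Add1
cycle 19: CDB Add1=414 // r0:6,r1:Add2,r2:432,r3:54,r4:414
cycle 20: - // r0:6,r1:Add2,r2:432,r3:54,r4:414
cycle 21: CDB Add2=-342 // r0:6,r1:-342,r2:432,r3:54,r4:414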